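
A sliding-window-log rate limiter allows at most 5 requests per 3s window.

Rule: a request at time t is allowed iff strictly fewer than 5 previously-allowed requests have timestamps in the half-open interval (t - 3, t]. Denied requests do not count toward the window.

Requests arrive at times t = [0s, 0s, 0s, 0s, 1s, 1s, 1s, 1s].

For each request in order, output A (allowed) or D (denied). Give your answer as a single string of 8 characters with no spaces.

Tracking allowed requests in the window:
  req#1 t=0s: ALLOW
  req#2 t=0s: ALLOW
  req#3 t=0s: ALLOW
  req#4 t=0s: ALLOW
  req#5 t=1s: ALLOW
  req#6 t=1s: DENY
  req#7 t=1s: DENY
  req#8 t=1s: DENY

Answer: AAAAADDD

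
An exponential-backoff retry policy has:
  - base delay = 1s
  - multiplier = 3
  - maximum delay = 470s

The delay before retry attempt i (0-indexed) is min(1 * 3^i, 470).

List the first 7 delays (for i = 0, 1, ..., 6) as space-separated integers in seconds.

Answer: 1 3 9 27 81 243 470

Derivation:
Computing each delay:
  i=0: min(1*3^0, 470) = 1
  i=1: min(1*3^1, 470) = 3
  i=2: min(1*3^2, 470) = 9
  i=3: min(1*3^3, 470) = 27
  i=4: min(1*3^4, 470) = 81
  i=5: min(1*3^5, 470) = 243
  i=6: min(1*3^6, 470) = 470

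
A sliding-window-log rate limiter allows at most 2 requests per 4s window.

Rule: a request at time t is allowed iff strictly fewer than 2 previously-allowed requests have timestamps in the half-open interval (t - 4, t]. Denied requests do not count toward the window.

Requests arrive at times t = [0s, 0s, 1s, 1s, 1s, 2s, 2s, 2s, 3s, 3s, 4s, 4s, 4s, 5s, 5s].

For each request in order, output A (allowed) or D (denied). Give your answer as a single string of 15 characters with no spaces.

Tracking allowed requests in the window:
  req#1 t=0s: ALLOW
  req#2 t=0s: ALLOW
  req#3 t=1s: DENY
  req#4 t=1s: DENY
  req#5 t=1s: DENY
  req#6 t=2s: DENY
  req#7 t=2s: DENY
  req#8 t=2s: DENY
  req#9 t=3s: DENY
  req#10 t=3s: DENY
  req#11 t=4s: ALLOW
  req#12 t=4s: ALLOW
  req#13 t=4s: DENY
  req#14 t=5s: DENY
  req#15 t=5s: DENY

Answer: AADDDDDDDDAADDD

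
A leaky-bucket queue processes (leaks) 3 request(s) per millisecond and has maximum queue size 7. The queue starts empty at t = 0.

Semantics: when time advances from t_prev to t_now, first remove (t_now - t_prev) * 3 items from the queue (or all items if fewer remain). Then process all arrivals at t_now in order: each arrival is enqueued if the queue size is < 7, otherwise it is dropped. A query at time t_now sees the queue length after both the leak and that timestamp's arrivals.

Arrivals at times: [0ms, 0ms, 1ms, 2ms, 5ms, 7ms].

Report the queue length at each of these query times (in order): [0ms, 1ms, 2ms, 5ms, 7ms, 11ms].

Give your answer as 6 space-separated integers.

Queue lengths at query times:
  query t=0ms: backlog = 2
  query t=1ms: backlog = 1
  query t=2ms: backlog = 1
  query t=5ms: backlog = 1
  query t=7ms: backlog = 1
  query t=11ms: backlog = 0

Answer: 2 1 1 1 1 0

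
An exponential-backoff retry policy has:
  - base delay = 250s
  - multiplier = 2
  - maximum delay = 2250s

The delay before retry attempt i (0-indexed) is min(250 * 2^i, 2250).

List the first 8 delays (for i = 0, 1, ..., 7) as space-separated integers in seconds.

Answer: 250 500 1000 2000 2250 2250 2250 2250

Derivation:
Computing each delay:
  i=0: min(250*2^0, 2250) = 250
  i=1: min(250*2^1, 2250) = 500
  i=2: min(250*2^2, 2250) = 1000
  i=3: min(250*2^3, 2250) = 2000
  i=4: min(250*2^4, 2250) = 2250
  i=5: min(250*2^5, 2250) = 2250
  i=6: min(250*2^6, 2250) = 2250
  i=7: min(250*2^7, 2250) = 2250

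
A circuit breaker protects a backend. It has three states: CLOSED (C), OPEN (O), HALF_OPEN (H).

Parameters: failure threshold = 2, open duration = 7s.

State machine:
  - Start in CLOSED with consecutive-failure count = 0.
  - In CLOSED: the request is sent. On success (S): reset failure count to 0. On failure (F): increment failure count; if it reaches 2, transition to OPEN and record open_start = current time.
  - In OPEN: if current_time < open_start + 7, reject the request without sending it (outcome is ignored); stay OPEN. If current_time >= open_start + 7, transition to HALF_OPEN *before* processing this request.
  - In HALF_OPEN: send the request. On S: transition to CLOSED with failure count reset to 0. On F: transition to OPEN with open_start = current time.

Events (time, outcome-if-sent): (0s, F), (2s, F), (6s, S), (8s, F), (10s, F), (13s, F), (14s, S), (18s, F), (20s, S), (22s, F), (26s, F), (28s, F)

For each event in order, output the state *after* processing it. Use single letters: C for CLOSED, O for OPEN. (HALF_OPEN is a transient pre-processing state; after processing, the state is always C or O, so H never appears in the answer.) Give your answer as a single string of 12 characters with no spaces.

Answer: COOOOOOOOOOO

Derivation:
State after each event:
  event#1 t=0s outcome=F: state=CLOSED
  event#2 t=2s outcome=F: state=OPEN
  event#3 t=6s outcome=S: state=OPEN
  event#4 t=8s outcome=F: state=OPEN
  event#5 t=10s outcome=F: state=OPEN
  event#6 t=13s outcome=F: state=OPEN
  event#7 t=14s outcome=S: state=OPEN
  event#8 t=18s outcome=F: state=OPEN
  event#9 t=20s outcome=S: state=OPEN
  event#10 t=22s outcome=F: state=OPEN
  event#11 t=26s outcome=F: state=OPEN
  event#12 t=28s outcome=F: state=OPEN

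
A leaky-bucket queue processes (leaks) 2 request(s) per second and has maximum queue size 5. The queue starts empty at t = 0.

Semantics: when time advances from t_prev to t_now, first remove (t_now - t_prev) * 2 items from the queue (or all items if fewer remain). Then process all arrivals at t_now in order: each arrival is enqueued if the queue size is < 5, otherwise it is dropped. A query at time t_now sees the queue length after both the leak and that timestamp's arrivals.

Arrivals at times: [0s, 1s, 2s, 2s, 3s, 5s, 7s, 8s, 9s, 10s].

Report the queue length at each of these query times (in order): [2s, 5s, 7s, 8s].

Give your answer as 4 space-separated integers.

Queue lengths at query times:
  query t=2s: backlog = 2
  query t=5s: backlog = 1
  query t=7s: backlog = 1
  query t=8s: backlog = 1

Answer: 2 1 1 1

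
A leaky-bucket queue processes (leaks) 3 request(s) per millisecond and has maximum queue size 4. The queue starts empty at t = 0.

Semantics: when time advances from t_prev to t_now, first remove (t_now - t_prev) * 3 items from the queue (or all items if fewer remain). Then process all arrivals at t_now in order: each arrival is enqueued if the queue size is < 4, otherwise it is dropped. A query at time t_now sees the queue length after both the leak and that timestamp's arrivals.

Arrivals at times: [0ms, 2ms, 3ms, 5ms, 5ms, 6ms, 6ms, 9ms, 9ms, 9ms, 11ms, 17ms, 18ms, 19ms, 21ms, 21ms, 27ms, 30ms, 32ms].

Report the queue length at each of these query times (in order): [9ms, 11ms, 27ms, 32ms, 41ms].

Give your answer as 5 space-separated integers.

Answer: 3 1 1 1 0

Derivation:
Queue lengths at query times:
  query t=9ms: backlog = 3
  query t=11ms: backlog = 1
  query t=27ms: backlog = 1
  query t=32ms: backlog = 1
  query t=41ms: backlog = 0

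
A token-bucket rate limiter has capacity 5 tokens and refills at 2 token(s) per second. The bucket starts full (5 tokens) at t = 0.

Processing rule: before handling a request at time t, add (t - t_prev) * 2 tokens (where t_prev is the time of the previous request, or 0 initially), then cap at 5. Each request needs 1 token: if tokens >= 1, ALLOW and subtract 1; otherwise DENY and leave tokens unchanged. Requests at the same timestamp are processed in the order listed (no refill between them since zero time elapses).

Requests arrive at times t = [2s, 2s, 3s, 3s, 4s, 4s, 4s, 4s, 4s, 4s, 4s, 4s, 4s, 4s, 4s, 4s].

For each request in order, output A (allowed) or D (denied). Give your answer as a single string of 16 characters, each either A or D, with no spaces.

Answer: AAAAAAAAADDDDDDD

Derivation:
Simulating step by step:
  req#1 t=2s: ALLOW
  req#2 t=2s: ALLOW
  req#3 t=3s: ALLOW
  req#4 t=3s: ALLOW
  req#5 t=4s: ALLOW
  req#6 t=4s: ALLOW
  req#7 t=4s: ALLOW
  req#8 t=4s: ALLOW
  req#9 t=4s: ALLOW
  req#10 t=4s: DENY
  req#11 t=4s: DENY
  req#12 t=4s: DENY
  req#13 t=4s: DENY
  req#14 t=4s: DENY
  req#15 t=4s: DENY
  req#16 t=4s: DENY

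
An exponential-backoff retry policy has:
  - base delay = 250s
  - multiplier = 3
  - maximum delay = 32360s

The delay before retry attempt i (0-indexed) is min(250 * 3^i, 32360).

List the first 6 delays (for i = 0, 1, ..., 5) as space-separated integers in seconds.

Answer: 250 750 2250 6750 20250 32360

Derivation:
Computing each delay:
  i=0: min(250*3^0, 32360) = 250
  i=1: min(250*3^1, 32360) = 750
  i=2: min(250*3^2, 32360) = 2250
  i=3: min(250*3^3, 32360) = 6750
  i=4: min(250*3^4, 32360) = 20250
  i=5: min(250*3^5, 32360) = 32360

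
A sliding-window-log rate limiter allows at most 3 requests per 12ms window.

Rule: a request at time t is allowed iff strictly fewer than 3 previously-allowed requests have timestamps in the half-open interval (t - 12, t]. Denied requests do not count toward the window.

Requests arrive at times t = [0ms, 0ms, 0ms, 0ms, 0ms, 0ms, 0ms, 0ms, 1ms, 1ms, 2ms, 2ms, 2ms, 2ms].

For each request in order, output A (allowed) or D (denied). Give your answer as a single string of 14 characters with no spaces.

Tracking allowed requests in the window:
  req#1 t=0ms: ALLOW
  req#2 t=0ms: ALLOW
  req#3 t=0ms: ALLOW
  req#4 t=0ms: DENY
  req#5 t=0ms: DENY
  req#6 t=0ms: DENY
  req#7 t=0ms: DENY
  req#8 t=0ms: DENY
  req#9 t=1ms: DENY
  req#10 t=1ms: DENY
  req#11 t=2ms: DENY
  req#12 t=2ms: DENY
  req#13 t=2ms: DENY
  req#14 t=2ms: DENY

Answer: AAADDDDDDDDDDD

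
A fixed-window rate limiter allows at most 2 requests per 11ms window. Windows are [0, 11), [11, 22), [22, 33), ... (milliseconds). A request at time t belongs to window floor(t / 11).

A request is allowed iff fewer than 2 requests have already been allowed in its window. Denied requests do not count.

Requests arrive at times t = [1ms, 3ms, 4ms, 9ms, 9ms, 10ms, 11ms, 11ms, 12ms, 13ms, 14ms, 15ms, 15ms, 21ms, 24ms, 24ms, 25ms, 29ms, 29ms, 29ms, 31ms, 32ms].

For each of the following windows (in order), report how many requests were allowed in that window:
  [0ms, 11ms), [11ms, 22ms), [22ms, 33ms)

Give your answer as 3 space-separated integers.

Answer: 2 2 2

Derivation:
Processing requests:
  req#1 t=1ms (window 0): ALLOW
  req#2 t=3ms (window 0): ALLOW
  req#3 t=4ms (window 0): DENY
  req#4 t=9ms (window 0): DENY
  req#5 t=9ms (window 0): DENY
  req#6 t=10ms (window 0): DENY
  req#7 t=11ms (window 1): ALLOW
  req#8 t=11ms (window 1): ALLOW
  req#9 t=12ms (window 1): DENY
  req#10 t=13ms (window 1): DENY
  req#11 t=14ms (window 1): DENY
  req#12 t=15ms (window 1): DENY
  req#13 t=15ms (window 1): DENY
  req#14 t=21ms (window 1): DENY
  req#15 t=24ms (window 2): ALLOW
  req#16 t=24ms (window 2): ALLOW
  req#17 t=25ms (window 2): DENY
  req#18 t=29ms (window 2): DENY
  req#19 t=29ms (window 2): DENY
  req#20 t=29ms (window 2): DENY
  req#21 t=31ms (window 2): DENY
  req#22 t=32ms (window 2): DENY

Allowed counts by window: 2 2 2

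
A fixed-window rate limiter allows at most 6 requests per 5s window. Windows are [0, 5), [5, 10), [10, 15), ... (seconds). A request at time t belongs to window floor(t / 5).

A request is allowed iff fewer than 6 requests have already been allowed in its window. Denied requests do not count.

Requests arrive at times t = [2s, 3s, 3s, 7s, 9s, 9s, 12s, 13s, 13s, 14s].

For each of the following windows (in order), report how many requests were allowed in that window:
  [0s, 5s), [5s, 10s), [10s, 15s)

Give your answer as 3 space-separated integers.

Processing requests:
  req#1 t=2s (window 0): ALLOW
  req#2 t=3s (window 0): ALLOW
  req#3 t=3s (window 0): ALLOW
  req#4 t=7s (window 1): ALLOW
  req#5 t=9s (window 1): ALLOW
  req#6 t=9s (window 1): ALLOW
  req#7 t=12s (window 2): ALLOW
  req#8 t=13s (window 2): ALLOW
  req#9 t=13s (window 2): ALLOW
  req#10 t=14s (window 2): ALLOW

Allowed counts by window: 3 3 4

Answer: 3 3 4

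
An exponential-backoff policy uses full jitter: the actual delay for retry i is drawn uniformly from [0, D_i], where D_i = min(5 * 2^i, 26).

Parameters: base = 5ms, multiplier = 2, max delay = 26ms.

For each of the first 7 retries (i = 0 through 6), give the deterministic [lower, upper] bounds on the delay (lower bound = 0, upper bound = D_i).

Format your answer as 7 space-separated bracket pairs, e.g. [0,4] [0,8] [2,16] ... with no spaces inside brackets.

Answer: [0,5] [0,10] [0,20] [0,26] [0,26] [0,26] [0,26]

Derivation:
Computing bounds per retry:
  i=0: D_i=min(5*2^0,26)=5, bounds=[0,5]
  i=1: D_i=min(5*2^1,26)=10, bounds=[0,10]
  i=2: D_i=min(5*2^2,26)=20, bounds=[0,20]
  i=3: D_i=min(5*2^3,26)=26, bounds=[0,26]
  i=4: D_i=min(5*2^4,26)=26, bounds=[0,26]
  i=5: D_i=min(5*2^5,26)=26, bounds=[0,26]
  i=6: D_i=min(5*2^6,26)=26, bounds=[0,26]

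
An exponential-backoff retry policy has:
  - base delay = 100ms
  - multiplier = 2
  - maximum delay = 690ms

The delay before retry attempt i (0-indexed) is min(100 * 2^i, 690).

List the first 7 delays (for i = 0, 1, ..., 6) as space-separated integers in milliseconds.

Answer: 100 200 400 690 690 690 690

Derivation:
Computing each delay:
  i=0: min(100*2^0, 690) = 100
  i=1: min(100*2^1, 690) = 200
  i=2: min(100*2^2, 690) = 400
  i=3: min(100*2^3, 690) = 690
  i=4: min(100*2^4, 690) = 690
  i=5: min(100*2^5, 690) = 690
  i=6: min(100*2^6, 690) = 690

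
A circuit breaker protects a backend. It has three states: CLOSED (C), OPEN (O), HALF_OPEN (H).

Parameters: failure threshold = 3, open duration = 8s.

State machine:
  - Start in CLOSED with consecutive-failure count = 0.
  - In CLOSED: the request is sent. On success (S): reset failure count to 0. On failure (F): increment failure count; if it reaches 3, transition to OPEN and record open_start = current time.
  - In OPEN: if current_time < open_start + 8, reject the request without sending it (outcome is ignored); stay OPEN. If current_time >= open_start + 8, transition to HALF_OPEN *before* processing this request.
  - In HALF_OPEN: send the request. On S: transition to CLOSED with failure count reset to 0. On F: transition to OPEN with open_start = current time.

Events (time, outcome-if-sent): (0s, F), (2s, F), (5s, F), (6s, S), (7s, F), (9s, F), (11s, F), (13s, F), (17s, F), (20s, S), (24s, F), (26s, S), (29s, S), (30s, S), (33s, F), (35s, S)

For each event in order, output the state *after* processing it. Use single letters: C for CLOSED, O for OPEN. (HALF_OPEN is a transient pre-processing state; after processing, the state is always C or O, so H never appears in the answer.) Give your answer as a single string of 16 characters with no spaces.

State after each event:
  event#1 t=0s outcome=F: state=CLOSED
  event#2 t=2s outcome=F: state=CLOSED
  event#3 t=5s outcome=F: state=OPEN
  event#4 t=6s outcome=S: state=OPEN
  event#5 t=7s outcome=F: state=OPEN
  event#6 t=9s outcome=F: state=OPEN
  event#7 t=11s outcome=F: state=OPEN
  event#8 t=13s outcome=F: state=OPEN
  event#9 t=17s outcome=F: state=OPEN
  event#10 t=20s outcome=S: state=OPEN
  event#11 t=24s outcome=F: state=OPEN
  event#12 t=26s outcome=S: state=OPEN
  event#13 t=29s outcome=S: state=OPEN
  event#14 t=30s outcome=S: state=OPEN
  event#15 t=33s outcome=F: state=OPEN
  event#16 t=35s outcome=S: state=OPEN

Answer: CCOOOOOOOOOOOOOO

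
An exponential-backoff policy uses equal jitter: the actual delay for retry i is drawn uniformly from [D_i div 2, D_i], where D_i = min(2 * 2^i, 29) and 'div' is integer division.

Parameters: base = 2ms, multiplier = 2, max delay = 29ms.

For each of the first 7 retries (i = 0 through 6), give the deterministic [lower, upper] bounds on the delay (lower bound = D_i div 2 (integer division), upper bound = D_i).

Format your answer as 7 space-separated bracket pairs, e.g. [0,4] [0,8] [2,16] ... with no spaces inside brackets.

Computing bounds per retry:
  i=0: D_i=min(2*2^0,29)=2, bounds=[1,2]
  i=1: D_i=min(2*2^1,29)=4, bounds=[2,4]
  i=2: D_i=min(2*2^2,29)=8, bounds=[4,8]
  i=3: D_i=min(2*2^3,29)=16, bounds=[8,16]
  i=4: D_i=min(2*2^4,29)=29, bounds=[14,29]
  i=5: D_i=min(2*2^5,29)=29, bounds=[14,29]
  i=6: D_i=min(2*2^6,29)=29, bounds=[14,29]

Answer: [1,2] [2,4] [4,8] [8,16] [14,29] [14,29] [14,29]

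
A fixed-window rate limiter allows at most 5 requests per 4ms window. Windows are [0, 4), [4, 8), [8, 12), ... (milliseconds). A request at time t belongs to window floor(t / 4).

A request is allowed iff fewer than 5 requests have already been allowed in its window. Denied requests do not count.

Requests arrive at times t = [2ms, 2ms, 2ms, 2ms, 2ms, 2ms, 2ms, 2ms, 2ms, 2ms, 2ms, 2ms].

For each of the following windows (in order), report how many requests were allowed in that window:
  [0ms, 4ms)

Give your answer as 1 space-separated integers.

Answer: 5

Derivation:
Processing requests:
  req#1 t=2ms (window 0): ALLOW
  req#2 t=2ms (window 0): ALLOW
  req#3 t=2ms (window 0): ALLOW
  req#4 t=2ms (window 0): ALLOW
  req#5 t=2ms (window 0): ALLOW
  req#6 t=2ms (window 0): DENY
  req#7 t=2ms (window 0): DENY
  req#8 t=2ms (window 0): DENY
  req#9 t=2ms (window 0): DENY
  req#10 t=2ms (window 0): DENY
  req#11 t=2ms (window 0): DENY
  req#12 t=2ms (window 0): DENY

Allowed counts by window: 5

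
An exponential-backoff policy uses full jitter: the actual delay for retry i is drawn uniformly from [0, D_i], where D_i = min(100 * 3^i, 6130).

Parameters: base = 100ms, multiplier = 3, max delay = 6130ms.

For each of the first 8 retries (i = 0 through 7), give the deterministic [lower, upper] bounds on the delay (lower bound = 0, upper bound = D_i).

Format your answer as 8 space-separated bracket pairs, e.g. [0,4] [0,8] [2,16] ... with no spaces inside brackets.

Answer: [0,100] [0,300] [0,900] [0,2700] [0,6130] [0,6130] [0,6130] [0,6130]

Derivation:
Computing bounds per retry:
  i=0: D_i=min(100*3^0,6130)=100, bounds=[0,100]
  i=1: D_i=min(100*3^1,6130)=300, bounds=[0,300]
  i=2: D_i=min(100*3^2,6130)=900, bounds=[0,900]
  i=3: D_i=min(100*3^3,6130)=2700, bounds=[0,2700]
  i=4: D_i=min(100*3^4,6130)=6130, bounds=[0,6130]
  i=5: D_i=min(100*3^5,6130)=6130, bounds=[0,6130]
  i=6: D_i=min(100*3^6,6130)=6130, bounds=[0,6130]
  i=7: D_i=min(100*3^7,6130)=6130, bounds=[0,6130]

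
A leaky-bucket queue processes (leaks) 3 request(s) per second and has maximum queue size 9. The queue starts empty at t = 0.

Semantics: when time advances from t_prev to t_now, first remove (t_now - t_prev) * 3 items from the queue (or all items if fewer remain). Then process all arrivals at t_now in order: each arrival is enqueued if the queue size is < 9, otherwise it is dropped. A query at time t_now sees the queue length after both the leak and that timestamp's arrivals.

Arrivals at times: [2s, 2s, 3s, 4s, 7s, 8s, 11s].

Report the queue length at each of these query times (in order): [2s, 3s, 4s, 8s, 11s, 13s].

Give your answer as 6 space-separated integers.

Queue lengths at query times:
  query t=2s: backlog = 2
  query t=3s: backlog = 1
  query t=4s: backlog = 1
  query t=8s: backlog = 1
  query t=11s: backlog = 1
  query t=13s: backlog = 0

Answer: 2 1 1 1 1 0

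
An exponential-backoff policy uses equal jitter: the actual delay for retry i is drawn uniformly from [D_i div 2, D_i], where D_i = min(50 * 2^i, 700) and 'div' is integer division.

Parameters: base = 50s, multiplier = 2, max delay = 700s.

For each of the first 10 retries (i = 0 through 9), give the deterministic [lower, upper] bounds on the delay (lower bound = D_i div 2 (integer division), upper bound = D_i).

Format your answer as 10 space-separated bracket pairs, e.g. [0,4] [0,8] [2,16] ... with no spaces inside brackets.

Answer: [25,50] [50,100] [100,200] [200,400] [350,700] [350,700] [350,700] [350,700] [350,700] [350,700]

Derivation:
Computing bounds per retry:
  i=0: D_i=min(50*2^0,700)=50, bounds=[25,50]
  i=1: D_i=min(50*2^1,700)=100, bounds=[50,100]
  i=2: D_i=min(50*2^2,700)=200, bounds=[100,200]
  i=3: D_i=min(50*2^3,700)=400, bounds=[200,400]
  i=4: D_i=min(50*2^4,700)=700, bounds=[350,700]
  i=5: D_i=min(50*2^5,700)=700, bounds=[350,700]
  i=6: D_i=min(50*2^6,700)=700, bounds=[350,700]
  i=7: D_i=min(50*2^7,700)=700, bounds=[350,700]
  i=8: D_i=min(50*2^8,700)=700, bounds=[350,700]
  i=9: D_i=min(50*2^9,700)=700, bounds=[350,700]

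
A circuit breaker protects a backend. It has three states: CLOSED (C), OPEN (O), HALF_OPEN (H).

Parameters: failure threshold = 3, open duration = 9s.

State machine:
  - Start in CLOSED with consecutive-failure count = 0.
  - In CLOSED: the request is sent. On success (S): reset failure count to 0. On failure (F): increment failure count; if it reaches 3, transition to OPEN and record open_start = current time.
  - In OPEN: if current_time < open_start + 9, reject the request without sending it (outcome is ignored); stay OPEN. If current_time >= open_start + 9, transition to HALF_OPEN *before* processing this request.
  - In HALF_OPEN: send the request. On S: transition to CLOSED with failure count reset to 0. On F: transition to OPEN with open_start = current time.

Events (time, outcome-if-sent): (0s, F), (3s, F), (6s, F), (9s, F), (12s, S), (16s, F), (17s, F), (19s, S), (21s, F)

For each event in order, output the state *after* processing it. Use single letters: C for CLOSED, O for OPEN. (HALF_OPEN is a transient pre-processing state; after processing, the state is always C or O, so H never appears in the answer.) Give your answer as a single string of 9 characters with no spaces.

State after each event:
  event#1 t=0s outcome=F: state=CLOSED
  event#2 t=3s outcome=F: state=CLOSED
  event#3 t=6s outcome=F: state=OPEN
  event#4 t=9s outcome=F: state=OPEN
  event#5 t=12s outcome=S: state=OPEN
  event#6 t=16s outcome=F: state=OPEN
  event#7 t=17s outcome=F: state=OPEN
  event#8 t=19s outcome=S: state=OPEN
  event#9 t=21s outcome=F: state=OPEN

Answer: CCOOOOOOO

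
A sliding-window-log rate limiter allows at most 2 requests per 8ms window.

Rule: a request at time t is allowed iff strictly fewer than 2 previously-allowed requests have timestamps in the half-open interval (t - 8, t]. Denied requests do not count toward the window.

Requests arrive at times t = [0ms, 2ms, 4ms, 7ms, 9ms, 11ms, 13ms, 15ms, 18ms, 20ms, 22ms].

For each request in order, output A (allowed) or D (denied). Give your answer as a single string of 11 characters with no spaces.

Tracking allowed requests in the window:
  req#1 t=0ms: ALLOW
  req#2 t=2ms: ALLOW
  req#3 t=4ms: DENY
  req#4 t=7ms: DENY
  req#5 t=9ms: ALLOW
  req#6 t=11ms: ALLOW
  req#7 t=13ms: DENY
  req#8 t=15ms: DENY
  req#9 t=18ms: ALLOW
  req#10 t=20ms: ALLOW
  req#11 t=22ms: DENY

Answer: AADDAADDAAD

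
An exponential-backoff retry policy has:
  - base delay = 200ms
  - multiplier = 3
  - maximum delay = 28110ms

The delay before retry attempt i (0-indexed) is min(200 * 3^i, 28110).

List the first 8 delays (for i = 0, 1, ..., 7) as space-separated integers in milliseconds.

Computing each delay:
  i=0: min(200*3^0, 28110) = 200
  i=1: min(200*3^1, 28110) = 600
  i=2: min(200*3^2, 28110) = 1800
  i=3: min(200*3^3, 28110) = 5400
  i=4: min(200*3^4, 28110) = 16200
  i=5: min(200*3^5, 28110) = 28110
  i=6: min(200*3^6, 28110) = 28110
  i=7: min(200*3^7, 28110) = 28110

Answer: 200 600 1800 5400 16200 28110 28110 28110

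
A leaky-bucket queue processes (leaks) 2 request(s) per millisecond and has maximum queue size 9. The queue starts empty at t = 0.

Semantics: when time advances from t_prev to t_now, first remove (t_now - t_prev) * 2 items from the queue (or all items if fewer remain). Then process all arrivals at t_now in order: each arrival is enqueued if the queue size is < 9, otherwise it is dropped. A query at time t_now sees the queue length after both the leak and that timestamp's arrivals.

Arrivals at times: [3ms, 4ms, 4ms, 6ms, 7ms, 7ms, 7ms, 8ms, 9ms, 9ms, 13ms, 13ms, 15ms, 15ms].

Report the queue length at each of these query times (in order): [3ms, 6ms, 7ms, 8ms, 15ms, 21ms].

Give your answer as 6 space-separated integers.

Queue lengths at query times:
  query t=3ms: backlog = 1
  query t=6ms: backlog = 1
  query t=7ms: backlog = 3
  query t=8ms: backlog = 2
  query t=15ms: backlog = 2
  query t=21ms: backlog = 0

Answer: 1 1 3 2 2 0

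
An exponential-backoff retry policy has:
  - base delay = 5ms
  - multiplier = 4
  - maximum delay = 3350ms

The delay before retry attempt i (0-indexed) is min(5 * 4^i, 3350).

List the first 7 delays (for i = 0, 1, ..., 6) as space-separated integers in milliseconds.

Computing each delay:
  i=0: min(5*4^0, 3350) = 5
  i=1: min(5*4^1, 3350) = 20
  i=2: min(5*4^2, 3350) = 80
  i=3: min(5*4^3, 3350) = 320
  i=4: min(5*4^4, 3350) = 1280
  i=5: min(5*4^5, 3350) = 3350
  i=6: min(5*4^6, 3350) = 3350

Answer: 5 20 80 320 1280 3350 3350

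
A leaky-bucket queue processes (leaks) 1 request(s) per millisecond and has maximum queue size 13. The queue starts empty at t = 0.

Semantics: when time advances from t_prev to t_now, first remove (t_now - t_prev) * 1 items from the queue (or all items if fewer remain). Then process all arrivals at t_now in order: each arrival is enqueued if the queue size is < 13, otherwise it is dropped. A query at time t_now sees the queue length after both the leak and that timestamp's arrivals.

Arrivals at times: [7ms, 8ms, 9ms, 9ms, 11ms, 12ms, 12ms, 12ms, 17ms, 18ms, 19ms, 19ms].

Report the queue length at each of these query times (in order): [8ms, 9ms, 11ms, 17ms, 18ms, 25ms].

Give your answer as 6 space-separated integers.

Queue lengths at query times:
  query t=8ms: backlog = 1
  query t=9ms: backlog = 2
  query t=11ms: backlog = 1
  query t=17ms: backlog = 1
  query t=18ms: backlog = 1
  query t=25ms: backlog = 0

Answer: 1 2 1 1 1 0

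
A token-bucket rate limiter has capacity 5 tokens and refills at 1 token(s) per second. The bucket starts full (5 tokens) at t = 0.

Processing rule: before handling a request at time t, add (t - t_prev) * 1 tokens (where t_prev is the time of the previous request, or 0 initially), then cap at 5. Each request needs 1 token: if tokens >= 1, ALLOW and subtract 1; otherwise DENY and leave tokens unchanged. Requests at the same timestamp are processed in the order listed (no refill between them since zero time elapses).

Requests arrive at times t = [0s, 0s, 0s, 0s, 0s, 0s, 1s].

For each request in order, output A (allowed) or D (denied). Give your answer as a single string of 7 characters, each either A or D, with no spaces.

Answer: AAAAADA

Derivation:
Simulating step by step:
  req#1 t=0s: ALLOW
  req#2 t=0s: ALLOW
  req#3 t=0s: ALLOW
  req#4 t=0s: ALLOW
  req#5 t=0s: ALLOW
  req#6 t=0s: DENY
  req#7 t=1s: ALLOW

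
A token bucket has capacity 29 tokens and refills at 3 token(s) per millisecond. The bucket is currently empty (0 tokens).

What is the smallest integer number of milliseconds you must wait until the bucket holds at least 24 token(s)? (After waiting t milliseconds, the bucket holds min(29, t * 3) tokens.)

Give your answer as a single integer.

Answer: 8

Derivation:
Need t * 3 >= 24, so t >= 24/3.
Smallest integer t = ceil(24/3) = 8.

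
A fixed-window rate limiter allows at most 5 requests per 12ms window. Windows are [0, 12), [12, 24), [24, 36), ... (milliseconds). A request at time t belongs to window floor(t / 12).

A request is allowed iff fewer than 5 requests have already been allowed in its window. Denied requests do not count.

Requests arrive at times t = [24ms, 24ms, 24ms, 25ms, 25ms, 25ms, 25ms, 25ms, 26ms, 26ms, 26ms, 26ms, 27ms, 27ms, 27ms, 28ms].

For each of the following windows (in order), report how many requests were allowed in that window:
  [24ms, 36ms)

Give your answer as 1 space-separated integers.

Processing requests:
  req#1 t=24ms (window 2): ALLOW
  req#2 t=24ms (window 2): ALLOW
  req#3 t=24ms (window 2): ALLOW
  req#4 t=25ms (window 2): ALLOW
  req#5 t=25ms (window 2): ALLOW
  req#6 t=25ms (window 2): DENY
  req#7 t=25ms (window 2): DENY
  req#8 t=25ms (window 2): DENY
  req#9 t=26ms (window 2): DENY
  req#10 t=26ms (window 2): DENY
  req#11 t=26ms (window 2): DENY
  req#12 t=26ms (window 2): DENY
  req#13 t=27ms (window 2): DENY
  req#14 t=27ms (window 2): DENY
  req#15 t=27ms (window 2): DENY
  req#16 t=28ms (window 2): DENY

Allowed counts by window: 5

Answer: 5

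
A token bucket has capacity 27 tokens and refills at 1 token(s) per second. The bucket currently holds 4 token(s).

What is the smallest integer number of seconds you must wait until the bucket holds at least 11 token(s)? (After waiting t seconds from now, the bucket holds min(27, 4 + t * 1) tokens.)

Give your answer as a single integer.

Answer: 7

Derivation:
Need 4 + t * 1 >= 11, so t >= 7/1.
Smallest integer t = ceil(7/1) = 7.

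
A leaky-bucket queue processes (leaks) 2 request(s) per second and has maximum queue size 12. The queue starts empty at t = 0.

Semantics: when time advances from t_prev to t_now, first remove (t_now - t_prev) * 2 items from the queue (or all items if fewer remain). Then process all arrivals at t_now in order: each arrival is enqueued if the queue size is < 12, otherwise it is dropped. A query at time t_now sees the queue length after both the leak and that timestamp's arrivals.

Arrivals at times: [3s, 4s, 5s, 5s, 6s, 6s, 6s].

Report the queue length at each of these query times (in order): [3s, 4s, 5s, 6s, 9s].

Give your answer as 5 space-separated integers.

Queue lengths at query times:
  query t=3s: backlog = 1
  query t=4s: backlog = 1
  query t=5s: backlog = 2
  query t=6s: backlog = 3
  query t=9s: backlog = 0

Answer: 1 1 2 3 0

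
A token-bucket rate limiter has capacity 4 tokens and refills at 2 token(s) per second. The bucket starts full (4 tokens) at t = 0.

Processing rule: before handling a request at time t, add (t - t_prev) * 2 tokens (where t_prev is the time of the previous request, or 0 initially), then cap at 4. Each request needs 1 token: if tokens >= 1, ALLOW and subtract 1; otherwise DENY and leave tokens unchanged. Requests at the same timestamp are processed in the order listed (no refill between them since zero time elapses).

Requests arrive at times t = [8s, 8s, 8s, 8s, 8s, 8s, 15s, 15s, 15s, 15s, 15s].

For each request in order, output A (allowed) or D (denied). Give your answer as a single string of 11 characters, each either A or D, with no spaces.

Simulating step by step:
  req#1 t=8s: ALLOW
  req#2 t=8s: ALLOW
  req#3 t=8s: ALLOW
  req#4 t=8s: ALLOW
  req#5 t=8s: DENY
  req#6 t=8s: DENY
  req#7 t=15s: ALLOW
  req#8 t=15s: ALLOW
  req#9 t=15s: ALLOW
  req#10 t=15s: ALLOW
  req#11 t=15s: DENY

Answer: AAAADDAAAAD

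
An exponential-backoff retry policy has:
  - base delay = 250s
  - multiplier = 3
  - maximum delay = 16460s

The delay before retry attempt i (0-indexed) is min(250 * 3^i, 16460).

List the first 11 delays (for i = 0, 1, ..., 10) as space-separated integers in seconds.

Computing each delay:
  i=0: min(250*3^0, 16460) = 250
  i=1: min(250*3^1, 16460) = 750
  i=2: min(250*3^2, 16460) = 2250
  i=3: min(250*3^3, 16460) = 6750
  i=4: min(250*3^4, 16460) = 16460
  i=5: min(250*3^5, 16460) = 16460
  i=6: min(250*3^6, 16460) = 16460
  i=7: min(250*3^7, 16460) = 16460
  i=8: min(250*3^8, 16460) = 16460
  i=9: min(250*3^9, 16460) = 16460
  i=10: min(250*3^10, 16460) = 16460

Answer: 250 750 2250 6750 16460 16460 16460 16460 16460 16460 16460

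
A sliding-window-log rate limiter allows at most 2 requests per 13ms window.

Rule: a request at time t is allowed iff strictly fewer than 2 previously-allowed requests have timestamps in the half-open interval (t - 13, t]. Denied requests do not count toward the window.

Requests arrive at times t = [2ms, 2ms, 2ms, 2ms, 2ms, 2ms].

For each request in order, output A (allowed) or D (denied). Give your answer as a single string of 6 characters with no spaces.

Answer: AADDDD

Derivation:
Tracking allowed requests in the window:
  req#1 t=2ms: ALLOW
  req#2 t=2ms: ALLOW
  req#3 t=2ms: DENY
  req#4 t=2ms: DENY
  req#5 t=2ms: DENY
  req#6 t=2ms: DENY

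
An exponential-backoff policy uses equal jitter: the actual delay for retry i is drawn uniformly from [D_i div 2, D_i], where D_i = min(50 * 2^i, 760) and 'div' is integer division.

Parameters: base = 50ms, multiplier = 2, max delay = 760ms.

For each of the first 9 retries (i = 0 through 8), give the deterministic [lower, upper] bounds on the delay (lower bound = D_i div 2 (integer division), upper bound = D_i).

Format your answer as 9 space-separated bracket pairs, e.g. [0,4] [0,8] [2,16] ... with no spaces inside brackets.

Computing bounds per retry:
  i=0: D_i=min(50*2^0,760)=50, bounds=[25,50]
  i=1: D_i=min(50*2^1,760)=100, bounds=[50,100]
  i=2: D_i=min(50*2^2,760)=200, bounds=[100,200]
  i=3: D_i=min(50*2^3,760)=400, bounds=[200,400]
  i=4: D_i=min(50*2^4,760)=760, bounds=[380,760]
  i=5: D_i=min(50*2^5,760)=760, bounds=[380,760]
  i=6: D_i=min(50*2^6,760)=760, bounds=[380,760]
  i=7: D_i=min(50*2^7,760)=760, bounds=[380,760]
  i=8: D_i=min(50*2^8,760)=760, bounds=[380,760]

Answer: [25,50] [50,100] [100,200] [200,400] [380,760] [380,760] [380,760] [380,760] [380,760]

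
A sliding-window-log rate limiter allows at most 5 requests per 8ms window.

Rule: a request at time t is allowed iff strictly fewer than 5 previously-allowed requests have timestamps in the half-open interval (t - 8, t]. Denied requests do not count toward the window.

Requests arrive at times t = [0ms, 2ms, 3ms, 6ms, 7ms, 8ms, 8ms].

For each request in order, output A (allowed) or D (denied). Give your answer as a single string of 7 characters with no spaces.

Tracking allowed requests in the window:
  req#1 t=0ms: ALLOW
  req#2 t=2ms: ALLOW
  req#3 t=3ms: ALLOW
  req#4 t=6ms: ALLOW
  req#5 t=7ms: ALLOW
  req#6 t=8ms: ALLOW
  req#7 t=8ms: DENY

Answer: AAAAAAD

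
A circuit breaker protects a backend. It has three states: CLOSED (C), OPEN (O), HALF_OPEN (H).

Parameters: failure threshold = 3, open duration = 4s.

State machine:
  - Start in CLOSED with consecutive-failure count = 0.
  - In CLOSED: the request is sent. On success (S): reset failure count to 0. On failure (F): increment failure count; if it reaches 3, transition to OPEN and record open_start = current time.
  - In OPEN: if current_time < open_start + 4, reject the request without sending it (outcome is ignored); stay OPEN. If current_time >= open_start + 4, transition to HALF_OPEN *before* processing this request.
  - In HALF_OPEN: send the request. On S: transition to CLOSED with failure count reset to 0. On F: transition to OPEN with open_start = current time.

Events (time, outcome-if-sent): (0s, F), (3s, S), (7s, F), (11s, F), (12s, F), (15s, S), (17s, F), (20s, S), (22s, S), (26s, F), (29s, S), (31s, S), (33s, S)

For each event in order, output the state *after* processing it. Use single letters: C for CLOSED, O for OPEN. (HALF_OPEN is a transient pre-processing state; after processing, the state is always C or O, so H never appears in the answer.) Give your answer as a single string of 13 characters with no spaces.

Answer: CCCCOOOOCCCCC

Derivation:
State after each event:
  event#1 t=0s outcome=F: state=CLOSED
  event#2 t=3s outcome=S: state=CLOSED
  event#3 t=7s outcome=F: state=CLOSED
  event#4 t=11s outcome=F: state=CLOSED
  event#5 t=12s outcome=F: state=OPEN
  event#6 t=15s outcome=S: state=OPEN
  event#7 t=17s outcome=F: state=OPEN
  event#8 t=20s outcome=S: state=OPEN
  event#9 t=22s outcome=S: state=CLOSED
  event#10 t=26s outcome=F: state=CLOSED
  event#11 t=29s outcome=S: state=CLOSED
  event#12 t=31s outcome=S: state=CLOSED
  event#13 t=33s outcome=S: state=CLOSED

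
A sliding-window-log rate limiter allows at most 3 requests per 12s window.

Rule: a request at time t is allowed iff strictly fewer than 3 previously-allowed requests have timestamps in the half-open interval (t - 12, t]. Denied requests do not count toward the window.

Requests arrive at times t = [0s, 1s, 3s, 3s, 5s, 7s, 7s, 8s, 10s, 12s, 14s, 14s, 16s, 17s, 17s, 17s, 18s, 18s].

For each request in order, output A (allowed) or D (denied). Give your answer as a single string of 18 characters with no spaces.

Answer: AAADDDDDDAADADDDDD

Derivation:
Tracking allowed requests in the window:
  req#1 t=0s: ALLOW
  req#2 t=1s: ALLOW
  req#3 t=3s: ALLOW
  req#4 t=3s: DENY
  req#5 t=5s: DENY
  req#6 t=7s: DENY
  req#7 t=7s: DENY
  req#8 t=8s: DENY
  req#9 t=10s: DENY
  req#10 t=12s: ALLOW
  req#11 t=14s: ALLOW
  req#12 t=14s: DENY
  req#13 t=16s: ALLOW
  req#14 t=17s: DENY
  req#15 t=17s: DENY
  req#16 t=17s: DENY
  req#17 t=18s: DENY
  req#18 t=18s: DENY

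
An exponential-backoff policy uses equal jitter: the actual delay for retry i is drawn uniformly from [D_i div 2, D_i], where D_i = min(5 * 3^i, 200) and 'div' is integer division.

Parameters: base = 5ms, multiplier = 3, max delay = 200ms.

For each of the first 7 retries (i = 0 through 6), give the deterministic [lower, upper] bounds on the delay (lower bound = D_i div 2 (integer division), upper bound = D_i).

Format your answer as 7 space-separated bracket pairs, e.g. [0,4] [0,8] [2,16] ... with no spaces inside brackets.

Answer: [2,5] [7,15] [22,45] [67,135] [100,200] [100,200] [100,200]

Derivation:
Computing bounds per retry:
  i=0: D_i=min(5*3^0,200)=5, bounds=[2,5]
  i=1: D_i=min(5*3^1,200)=15, bounds=[7,15]
  i=2: D_i=min(5*3^2,200)=45, bounds=[22,45]
  i=3: D_i=min(5*3^3,200)=135, bounds=[67,135]
  i=4: D_i=min(5*3^4,200)=200, bounds=[100,200]
  i=5: D_i=min(5*3^5,200)=200, bounds=[100,200]
  i=6: D_i=min(5*3^6,200)=200, bounds=[100,200]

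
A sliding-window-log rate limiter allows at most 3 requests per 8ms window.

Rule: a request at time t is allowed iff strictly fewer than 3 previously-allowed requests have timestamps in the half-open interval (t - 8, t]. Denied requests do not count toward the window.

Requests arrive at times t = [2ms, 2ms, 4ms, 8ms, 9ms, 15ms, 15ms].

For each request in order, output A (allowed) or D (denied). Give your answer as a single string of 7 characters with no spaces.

Tracking allowed requests in the window:
  req#1 t=2ms: ALLOW
  req#2 t=2ms: ALLOW
  req#3 t=4ms: ALLOW
  req#4 t=8ms: DENY
  req#5 t=9ms: DENY
  req#6 t=15ms: ALLOW
  req#7 t=15ms: ALLOW

Answer: AAADDAA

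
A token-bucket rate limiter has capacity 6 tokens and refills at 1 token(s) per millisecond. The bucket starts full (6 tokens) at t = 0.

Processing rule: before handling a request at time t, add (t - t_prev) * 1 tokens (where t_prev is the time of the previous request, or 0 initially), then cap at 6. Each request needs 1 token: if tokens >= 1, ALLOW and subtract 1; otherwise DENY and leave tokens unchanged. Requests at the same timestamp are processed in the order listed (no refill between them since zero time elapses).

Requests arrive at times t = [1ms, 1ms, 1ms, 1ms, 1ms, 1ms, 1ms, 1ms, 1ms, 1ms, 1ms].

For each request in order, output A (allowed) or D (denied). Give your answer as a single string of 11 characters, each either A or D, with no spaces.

Simulating step by step:
  req#1 t=1ms: ALLOW
  req#2 t=1ms: ALLOW
  req#3 t=1ms: ALLOW
  req#4 t=1ms: ALLOW
  req#5 t=1ms: ALLOW
  req#6 t=1ms: ALLOW
  req#7 t=1ms: DENY
  req#8 t=1ms: DENY
  req#9 t=1ms: DENY
  req#10 t=1ms: DENY
  req#11 t=1ms: DENY

Answer: AAAAAADDDDD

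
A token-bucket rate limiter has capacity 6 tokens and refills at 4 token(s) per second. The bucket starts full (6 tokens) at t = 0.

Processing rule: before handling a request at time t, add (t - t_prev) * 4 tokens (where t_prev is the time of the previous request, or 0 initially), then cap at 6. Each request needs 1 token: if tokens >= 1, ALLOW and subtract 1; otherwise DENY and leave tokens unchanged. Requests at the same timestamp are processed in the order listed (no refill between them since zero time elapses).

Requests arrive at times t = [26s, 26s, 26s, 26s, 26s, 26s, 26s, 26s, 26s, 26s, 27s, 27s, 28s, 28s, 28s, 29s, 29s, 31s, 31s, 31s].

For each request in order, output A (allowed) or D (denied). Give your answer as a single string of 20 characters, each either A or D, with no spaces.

Answer: AAAAAADDDDAAAAAAAAAA

Derivation:
Simulating step by step:
  req#1 t=26s: ALLOW
  req#2 t=26s: ALLOW
  req#3 t=26s: ALLOW
  req#4 t=26s: ALLOW
  req#5 t=26s: ALLOW
  req#6 t=26s: ALLOW
  req#7 t=26s: DENY
  req#8 t=26s: DENY
  req#9 t=26s: DENY
  req#10 t=26s: DENY
  req#11 t=27s: ALLOW
  req#12 t=27s: ALLOW
  req#13 t=28s: ALLOW
  req#14 t=28s: ALLOW
  req#15 t=28s: ALLOW
  req#16 t=29s: ALLOW
  req#17 t=29s: ALLOW
  req#18 t=31s: ALLOW
  req#19 t=31s: ALLOW
  req#20 t=31s: ALLOW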